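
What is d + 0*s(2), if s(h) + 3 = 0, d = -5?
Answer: -5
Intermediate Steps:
s(h) = -3 (s(h) = -3 + 0 = -3)
d + 0*s(2) = -5 + 0*(-3) = -5 + 0 = -5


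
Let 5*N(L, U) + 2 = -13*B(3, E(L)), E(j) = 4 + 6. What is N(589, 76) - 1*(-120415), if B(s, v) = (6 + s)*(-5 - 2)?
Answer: 602892/5 ≈ 1.2058e+5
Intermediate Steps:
E(j) = 10
B(s, v) = -42 - 7*s (B(s, v) = (6 + s)*(-7) = -42 - 7*s)
N(L, U) = 817/5 (N(L, U) = -⅖ + (-13*(-42 - 7*3))/5 = -⅖ + (-13*(-42 - 21))/5 = -⅖ + (-13*(-63))/5 = -⅖ + (⅕)*819 = -⅖ + 819/5 = 817/5)
N(589, 76) - 1*(-120415) = 817/5 - 1*(-120415) = 817/5 + 120415 = 602892/5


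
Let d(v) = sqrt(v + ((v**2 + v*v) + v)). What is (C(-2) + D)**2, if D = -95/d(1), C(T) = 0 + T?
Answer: 9801/4 ≈ 2450.3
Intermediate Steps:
d(v) = sqrt(2*v + 2*v**2) (d(v) = sqrt(v + ((v**2 + v**2) + v)) = sqrt(v + (2*v**2 + v)) = sqrt(v + (v + 2*v**2)) = sqrt(2*v + 2*v**2))
C(T) = T
D = -95/2 (D = -95*sqrt(2)/(2*sqrt(1 + 1)) = -95/(sqrt(2)*sqrt(1*2)) = -95/(sqrt(2)*sqrt(2)) = -95/2 ≈ -47.500)
(C(-2) + D)**2 = (-2 - 95/2)**2 = (-99/2)**2 = 9801/4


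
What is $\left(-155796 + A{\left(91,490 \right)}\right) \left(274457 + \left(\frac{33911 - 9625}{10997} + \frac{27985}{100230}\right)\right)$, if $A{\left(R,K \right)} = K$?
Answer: $- \frac{4698275050033320247}{110222931} \approx -4.2625 \cdot 10^{10}$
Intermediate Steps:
$\left(-155796 + A{\left(91,490 \right)}\right) \left(274457 + \left(\frac{33911 - 9625}{10997} + \frac{27985}{100230}\right)\right) = \left(-155796 + 490\right) \left(274457 + \left(\frac{33911 - 9625}{10997} + \frac{27985}{100230}\right)\right) = - 155306 \left(274457 + \left(24286 \cdot \frac{1}{10997} + 27985 \cdot \frac{1}{100230}\right)\right) = - 155306 \left(274457 + \left(\frac{24286}{10997} + \frac{5597}{20046}\right)\right) = - 155306 \left(274457 + \frac{548387365}{220445862}\right) = \left(-155306\right) \frac{60503458334299}{220445862} = - \frac{4698275050033320247}{110222931}$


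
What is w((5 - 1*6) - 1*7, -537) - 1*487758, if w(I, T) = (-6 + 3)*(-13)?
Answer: -487719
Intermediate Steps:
w(I, T) = 39 (w(I, T) = -3*(-13) = 39)
w((5 - 1*6) - 1*7, -537) - 1*487758 = 39 - 1*487758 = 39 - 487758 = -487719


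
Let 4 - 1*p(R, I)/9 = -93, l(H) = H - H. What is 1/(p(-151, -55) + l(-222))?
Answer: 1/873 ≈ 0.0011455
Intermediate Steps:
l(H) = 0
p(R, I) = 873 (p(R, I) = 36 - 9*(-93) = 36 + 837 = 873)
1/(p(-151, -55) + l(-222)) = 1/(873 + 0) = 1/873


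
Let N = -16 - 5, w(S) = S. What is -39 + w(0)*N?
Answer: -39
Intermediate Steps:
N = -21
-39 + w(0)*N = -39 + 0*(-21) = -39 + 0 = -39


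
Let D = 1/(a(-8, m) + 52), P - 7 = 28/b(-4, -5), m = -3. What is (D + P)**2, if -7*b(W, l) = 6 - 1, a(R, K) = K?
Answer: 62157456/60025 ≈ 1035.5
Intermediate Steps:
b(W, l) = -5/7 (b(W, l) = -(6 - 1)/7 = -1/7*5 = -5/7)
P = -161/5 (P = 7 + 28/(-5/7) = 7 + 28*(-7/5) = 7 - 196/5 = -161/5 ≈ -32.200)
D = 1/49 (D = 1/(-3 + 52) = 1/49 ≈ 0.020408)
(D + P)**2 = (1/49 - 161/5)**2 = (-7884/245)**2 = 62157456/60025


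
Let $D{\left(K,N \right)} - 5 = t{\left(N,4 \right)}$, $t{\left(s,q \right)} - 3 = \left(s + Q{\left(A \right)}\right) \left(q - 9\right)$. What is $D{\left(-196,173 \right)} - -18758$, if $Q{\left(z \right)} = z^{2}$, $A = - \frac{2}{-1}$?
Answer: $17881$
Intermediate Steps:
$A = 2$ ($A = \left(-2\right) \left(-1\right) = 2$)
$t{\left(s,q \right)} = 3 + \left(-9 + q\right) \left(4 + s\right)$ ($t{\left(s,q \right)} = 3 + \left(s + 2^{2}\right) \left(q - 9\right) = 3 + \left(s + 4\right) \left(-9 + q\right) = 3 + \left(4 + s\right) \left(-9 + q\right) = 3 + \left(-9 + q\right) \left(4 + s\right)$)
$D{\left(K,N \right)} = -12 - 5 N$ ($D{\left(K,N \right)} = 5 + \left(-33 - 9 N + 4 \cdot 4 + 4 N\right) = 5 + \left(-33 - 9 N + 16 + 4 N\right) = 5 - \left(17 + 5 N\right) = -12 - 5 N$)
$D{\left(-196,173 \right)} - -18758 = \left(-12 - 865\right) - -18758 = \left(-12 - 865\right) + 18758 = -877 + 18758 = 17881$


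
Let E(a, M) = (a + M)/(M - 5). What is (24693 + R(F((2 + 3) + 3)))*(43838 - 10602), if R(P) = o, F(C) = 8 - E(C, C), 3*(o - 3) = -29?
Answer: 2461424924/3 ≈ 8.2047e+8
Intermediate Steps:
o = -20/3 (o = 3 + (⅓)*(-29) = 3 - 29/3 = -20/3 ≈ -6.6667)
E(a, M) = (M + a)/(-5 + M)
F(C) = 8 - 2*C/(-5 + C) (F(C) = 8 - (C + C)/(-5 + C) = 8 - 2*C/(-5 + C))
R(P) = -20/3
(24693 + R(F((2 + 3) + 3)))*(43838 - 10602) = (24693 - 20/3)*(43838 - 10602) = (74059/3)*33236 = 2461424924/3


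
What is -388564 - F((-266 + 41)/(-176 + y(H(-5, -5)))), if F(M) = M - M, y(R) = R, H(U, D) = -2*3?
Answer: -388564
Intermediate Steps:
H(U, D) = -6
F(M) = 0
-388564 - F((-266 + 41)/(-176 + y(H(-5, -5)))) = -388564 - 1*0 = -388564 + 0 = -388564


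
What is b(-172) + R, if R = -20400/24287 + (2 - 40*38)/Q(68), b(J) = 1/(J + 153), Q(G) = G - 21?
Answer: -719844343/21688291 ≈ -33.190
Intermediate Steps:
Q(G) = -21 + G
b(J) = 1/(153 + J)
R = -37826466/1141489 (R = -20400/24287 + (2 - 40*38)/(-21 + 68) = -20400*1/24287 + (2 - 1520)/47 = -20400/24287 - 1518*1/47 = -20400/24287 - 1518/47 = -37826466/1141489 ≈ -33.138)
b(-172) + R = 1/(153 - 172) - 37826466/1141489 = 1/(-19) - 37826466/1141489 = -1/19 - 37826466/1141489 = -719844343/21688291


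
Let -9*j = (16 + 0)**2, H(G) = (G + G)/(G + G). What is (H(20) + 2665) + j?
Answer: 23738/9 ≈ 2637.6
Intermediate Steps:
H(G) = 1 (H(G) = (2*G)/((2*G)) = (2*G)*(1/(2*G)) = 1)
j = -256/9 (j = -(16 + 0)**2/9 = -1/9*16**2 = -1/9*256 = -256/9 ≈ -28.444)
(H(20) + 2665) + j = (1 + 2665) - 256/9 = 2666 - 256/9 = 23738/9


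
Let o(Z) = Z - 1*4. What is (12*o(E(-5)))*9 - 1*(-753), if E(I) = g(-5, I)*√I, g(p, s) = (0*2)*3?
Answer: 321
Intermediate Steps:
g(p, s) = 0 (g(p, s) = 0*3 = 0)
E(I) = 0 (E(I) = 0*√I = 0)
o(Z) = -4 + Z (o(Z) = Z - 4 = -4 + Z)
(12*o(E(-5)))*9 - 1*(-753) = (12*(-4 + 0))*9 - 1*(-753) = (12*(-4))*9 + 753 = -48*9 + 753 = -432 + 753 = 321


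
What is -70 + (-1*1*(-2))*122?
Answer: 174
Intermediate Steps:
-70 + (-1*1*(-2))*122 = -70 - 1*(-2)*122 = -70 + 2*122 = -70 + 244 = 174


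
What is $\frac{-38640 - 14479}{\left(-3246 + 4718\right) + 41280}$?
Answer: $- \frac{53119}{42752} \approx -1.2425$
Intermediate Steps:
$\frac{-38640 - 14479}{\left(-3246 + 4718\right) + 41280} = - \frac{53119}{1472 + 41280} = - \frac{53119}{42752}$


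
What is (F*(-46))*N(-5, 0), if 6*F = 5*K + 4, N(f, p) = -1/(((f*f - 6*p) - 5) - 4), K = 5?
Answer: 667/48 ≈ 13.896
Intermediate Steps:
N(f, p) = -1/(-9 + f² - 6*p) (N(f, p) = -1/(((f² - 6*p) - 5) - 4) = -1/((-5 + f² - 6*p) - 4) = -1/(-9 + f² - 6*p))
F = 29/6 (F = (5*5 + 4)/6 = (25 + 4)/6 = (⅙)*29 = 29/6 ≈ 4.8333)
(F*(-46))*N(-5, 0) = ((29/6)*(-46))/(9 - 1*(-5)² + 6*0) = -667/(3*(9 - 1*25 + 0)) = -667/(3*(9 - 25 + 0)) = -667/3/(-16) = -667/3*(-1/16) = 667/48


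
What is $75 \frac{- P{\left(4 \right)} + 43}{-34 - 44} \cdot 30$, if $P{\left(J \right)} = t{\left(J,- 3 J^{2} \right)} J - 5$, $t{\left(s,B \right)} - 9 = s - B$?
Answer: $\frac{73500}{13} \approx 5653.8$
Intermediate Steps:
$t{\left(s,B \right)} = 9 + s - B$ ($t{\left(s,B \right)} = 9 - \left(B - s\right) = 9 + s - B$)
$P{\left(J \right)} = -5 + J \left(9 + J + 3 J^{2}\right)$ ($P{\left(J \right)} = \left(9 + J - - 3 J^{2}\right) J - 5 = \left(9 + J + 3 J^{2}\right) J - 5 = J \left(9 + J + 3 J^{2}\right) - 5 = -5 + J \left(9 + J + 3 J^{2}\right)$)
$75 \frac{- P{\left(4 \right)} + 43}{-34 - 44} \cdot 30 = 75 \frac{- (-5 + 4 \left(9 + 4 + 3 \cdot 4^{2}\right)) + 43}{-34 - 44} \cdot 30 = 75 \frac{- (-5 + 4 \left(9 + 4 + 3 \cdot 16\right)) + 43}{-78} \cdot 30 = 75 \left(- (-5 + 4 \left(9 + 4 + 48\right)) + 43\right) \left(- \frac{1}{78}\right) 30 = 75 \left(- (-5 + 4 \cdot 61) + 43\right) \left(- \frac{1}{78}\right) 30 = 75 \left(- (-5 + 244) + 43\right) \left(- \frac{1}{78}\right) 30 = 75 \left(\left(-1\right) 239 + 43\right) \left(- \frac{1}{78}\right) 30 = 75 \left(-239 + 43\right) \left(- \frac{1}{78}\right) 30 = 75 \left(\left(-196\right) \left(- \frac{1}{78}\right)\right) 30 = 75 \cdot \frac{98}{39} \cdot 30 = \frac{2450}{13} \cdot 30 = \frac{73500}{13}$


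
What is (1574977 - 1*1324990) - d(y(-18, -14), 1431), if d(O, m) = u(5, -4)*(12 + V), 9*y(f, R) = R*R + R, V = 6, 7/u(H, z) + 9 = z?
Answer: 3249957/13 ≈ 2.5000e+5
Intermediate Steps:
u(H, z) = 7/(-9 + z)
y(f, R) = R/9 + R**2/9 (y(f, R) = (R*R + R)/9 = (R**2 + R)/9 = (R + R**2)/9 = R/9 + R**2/9)
d(O, m) = -126/13 (d(O, m) = (7/(-9 - 4))*(12 + 6) = (7/(-13))*18 = (7*(-1/13))*18 = -7/13*18 = -126/13)
(1574977 - 1*1324990) - d(y(-18, -14), 1431) = (1574977 - 1*1324990) - 1*(-126/13) = (1574977 - 1324990) + 126/13 = 249987 + 126/13 = 3249957/13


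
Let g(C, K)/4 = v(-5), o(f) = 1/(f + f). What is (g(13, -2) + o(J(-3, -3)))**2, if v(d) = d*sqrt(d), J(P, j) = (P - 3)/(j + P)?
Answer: (1 - 40*I*sqrt(5))**2/4 ≈ -1999.8 - 44.721*I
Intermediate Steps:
J(P, j) = (-3 + P)/(P + j)
o(f) = 1/(2*f)
v(d) = d**(3/2)
g(C, K) = -20*I*sqrt(5) (g(C, K) = 4*(-5)**(3/2) = 4*(-5*I*sqrt(5)) = -20*I*sqrt(5))
(g(13, -2) + o(J(-3, -3)))**2 = (-20*I*sqrt(5) + 1/(2*(((-3 - 3)/(-3 - 3)))))**2 = (-20*I*sqrt(5) + 1/(2*((-6/(-6)))))**2 = (-20*I*sqrt(5) + 1/(2*((-1/6*(-6)))))**2 = (-20*I*sqrt(5) + (1/2)/1)**2 = (-20*I*sqrt(5) + (1/2)*1)**2 = (-20*I*sqrt(5) + 1/2)**2 = (1/2 - 20*I*sqrt(5))**2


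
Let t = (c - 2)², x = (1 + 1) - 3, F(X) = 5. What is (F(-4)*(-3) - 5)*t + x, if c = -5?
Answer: -981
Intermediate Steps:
x = -1 (x = 2 - 3 = -1)
t = 49 (t = (-5 - 2)² = (-7)² = 49)
(F(-4)*(-3) - 5)*t + x = (5*(-3) - 5)*49 - 1 = (-15 - 5)*49 - 1 = -20*49 - 1 = -980 - 1 = -981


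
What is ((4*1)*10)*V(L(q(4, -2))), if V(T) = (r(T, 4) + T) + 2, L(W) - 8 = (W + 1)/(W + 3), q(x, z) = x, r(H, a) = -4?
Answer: 1880/7 ≈ 268.57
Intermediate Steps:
L(W) = 8 + (1 + W)/(3 + W) (L(W) = 8 + (W + 1)/(W + 3) = 8 + (1 + W)/(3 + W))
V(T) = -2 + T (V(T) = (-4 + T) + 2 = -2 + T)
((4*1)*10)*V(L(q(4, -2))) = ((4*1)*10)*(-2 + (25 + 9*4)/(3 + 4)) = (4*10)*(-2 + (25 + 36)/7) = 40*(-2 + (1/7)*61) = 40*(-2 + 61/7) = 40*(47/7) = 1880/7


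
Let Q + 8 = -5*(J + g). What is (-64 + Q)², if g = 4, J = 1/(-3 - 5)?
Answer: 534361/64 ≈ 8349.4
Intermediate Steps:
J = -⅛ (J = 1/(-8) = -⅛ ≈ -0.12500)
Q = -219/8 (Q = -8 - 5*(-⅛ + 4) = -8 - 5*31/8 = -8 - 155/8 = -219/8 ≈ -27.375)
(-64 + Q)² = (-64 - 219/8)² = (-731/8)² = 534361/64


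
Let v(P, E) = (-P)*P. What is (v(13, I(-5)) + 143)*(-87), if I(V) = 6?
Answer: 2262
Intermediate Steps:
v(P, E) = -P²
(v(13, I(-5)) + 143)*(-87) = (-1*13² + 143)*(-87) = (-1*169 + 143)*(-87) = (-169 + 143)*(-87) = -26*(-87) = 2262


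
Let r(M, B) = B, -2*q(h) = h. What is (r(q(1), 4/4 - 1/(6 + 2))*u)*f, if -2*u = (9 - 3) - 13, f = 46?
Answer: 1127/8 ≈ 140.88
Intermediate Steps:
q(h) = -h/2
u = 7/2 (u = -((9 - 3) - 13)/2 = -(6 - 13)/2 = -½*(-7) = 7/2 ≈ 3.5000)
(r(q(1), 4/4 - 1/(6 + 2))*u)*f = ((4/4 - 1/(6 + 2))*(7/2))*46 = ((4*(¼) - 1/8)*(7/2))*46 = ((1 - 1*⅛)*(7/2))*46 = ((1 - ⅛)*(7/2))*46 = ((7/8)*(7/2))*46 = (49/16)*46 = 1127/8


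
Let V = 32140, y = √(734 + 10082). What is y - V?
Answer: -32036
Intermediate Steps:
y = 104 (y = √10816 = 104)
y - V = 104 - 1*32140 = 104 - 32140 = -32036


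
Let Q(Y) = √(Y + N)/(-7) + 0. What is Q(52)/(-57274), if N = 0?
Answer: √13/200459 ≈ 1.7986e-5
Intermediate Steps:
Q(Y) = -√Y/7 (Q(Y) = √(Y + 0)/(-7) + 0 = -√Y/7 + 0 = -√Y/7)
Q(52)/(-57274) = -2*√13/7/(-57274) = -2*√13/7*(-1/57274) = √13/200459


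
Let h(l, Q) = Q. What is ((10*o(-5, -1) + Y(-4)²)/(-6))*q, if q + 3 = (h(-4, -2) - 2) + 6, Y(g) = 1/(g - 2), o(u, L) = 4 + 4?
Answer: 2881/216 ≈ 13.338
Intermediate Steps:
o(u, L) = 8
Y(g) = 1/(-2 + g)
q = -1 (q = -3 + ((-2 - 2) + 6) = -3 + (-4 + 6) = -3 + 2 = -1)
((10*o(-5, -1) + Y(-4)²)/(-6))*q = ((10*8 + (1/(-2 - 4))²)/(-6))*(-1) = ((80 + (1/(-6))²)*(-⅙))*(-1) = ((80 + (-⅙)²)*(-⅙))*(-1) = ((80 + 1/36)*(-⅙))*(-1) = ((2881/36)*(-⅙))*(-1) = -2881/216*(-1) = 2881/216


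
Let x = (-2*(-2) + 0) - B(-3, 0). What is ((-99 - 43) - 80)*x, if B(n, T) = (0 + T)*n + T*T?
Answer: -888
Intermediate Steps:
B(n, T) = T² + T*n (B(n, T) = T*n + T² = T² + T*n)
x = 4 (x = (-2*(-2) + 0) - 0*(0 - 3) = (4 + 0) - 0*(-3) = 4 - 1*0 = 4 + 0 = 4)
((-99 - 43) - 80)*x = ((-99 - 43) - 80)*4 = (-142 - 80)*4 = -222*4 = -888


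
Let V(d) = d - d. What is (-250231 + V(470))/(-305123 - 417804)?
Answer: 250231/722927 ≈ 0.34614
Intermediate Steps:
V(d) = 0
(-250231 + V(470))/(-305123 - 417804) = (-250231 + 0)/(-305123 - 417804) = -250231/(-722927) = -250231*(-1/722927) = 250231/722927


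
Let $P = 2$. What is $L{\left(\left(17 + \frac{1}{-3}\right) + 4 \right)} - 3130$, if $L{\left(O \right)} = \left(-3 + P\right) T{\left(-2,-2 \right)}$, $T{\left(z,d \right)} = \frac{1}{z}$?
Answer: $- \frac{6259}{2} \approx -3129.5$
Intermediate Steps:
$L{\left(O \right)} = \frac{1}{2}$ ($L{\left(O \right)} = \frac{-3 + 2}{-2} = \left(-1\right) \left(- \frac{1}{2}\right) = \frac{1}{2}$)
$L{\left(\left(17 + \frac{1}{-3}\right) + 4 \right)} - 3130 = \frac{1}{2} - 3130 = - \frac{6259}{2}$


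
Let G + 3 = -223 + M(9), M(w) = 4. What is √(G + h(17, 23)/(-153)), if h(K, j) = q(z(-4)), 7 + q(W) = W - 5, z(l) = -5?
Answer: I*√1997/3 ≈ 14.896*I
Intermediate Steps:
q(W) = -12 + W (q(W) = -7 + (W - 5) = -7 + (-5 + W) = -12 + W)
G = -222 (G = -3 + (-223 + 4) = -3 - 219 = -222)
h(K, j) = -17 (h(K, j) = -12 - 5 = -17)
√(G + h(17, 23)/(-153)) = √(-222 - 17/(-153)) = √(-222 - 17*(-1/153)) = √(-222 + ⅑) = √(-1997/9) = I*√1997/3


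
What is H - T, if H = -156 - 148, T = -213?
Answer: -91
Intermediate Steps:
H = -304
H - T = -304 - 1*(-213) = -304 + 213 = -91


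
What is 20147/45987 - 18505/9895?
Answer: -130326974/91008273 ≈ -1.4320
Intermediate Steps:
20147/45987 - 18505/9895 = 20147*(1/45987) - 18505*1/9895 = 20147/45987 - 3701/1979 = -130326974/91008273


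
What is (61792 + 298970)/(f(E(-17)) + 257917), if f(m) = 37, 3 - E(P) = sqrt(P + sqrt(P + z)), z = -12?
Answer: 180381/128977 ≈ 1.3986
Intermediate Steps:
E(P) = 3 - sqrt(P + sqrt(-12 + P)) (E(P) = 3 - sqrt(P + sqrt(P - 12)) = 3 - sqrt(P + sqrt(-12 + P)))
(61792 + 298970)/(f(E(-17)) + 257917) = (61792 + 298970)/(37 + 257917) = 360762/257954 = 360762*(1/257954) = 180381/128977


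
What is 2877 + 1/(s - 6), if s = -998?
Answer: 2888507/1004 ≈ 2877.0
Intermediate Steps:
2877 + 1/(s - 6) = 2877 + 1/(-998 - 6) = 2877 + 1/(-1004) = 2877 - 1/1004 = 2888507/1004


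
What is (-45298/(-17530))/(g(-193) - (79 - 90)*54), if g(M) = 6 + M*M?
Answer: 22649/331746485 ≈ 6.8272e-5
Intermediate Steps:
g(M) = 6 + M**2
(-45298/(-17530))/(g(-193) - (79 - 90)*54) = (-45298/(-17530))/((6 + (-193)**2) - (79 - 90)*54) = (-45298*(-1/17530))/((6 + 37249) - (-11)*54) = 22649/(8765*(37255 - 1*(-594))) = 22649/(8765*(37255 + 594)) = (22649/8765)/37849 = (22649/8765)*(1/37849) = 22649/331746485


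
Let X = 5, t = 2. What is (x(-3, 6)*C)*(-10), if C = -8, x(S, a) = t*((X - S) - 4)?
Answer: 640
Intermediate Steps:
x(S, a) = 2 - 2*S (x(S, a) = 2*((5 - S) - 4) = 2*(1 - S) = 2 - 2*S)
(x(-3, 6)*C)*(-10) = ((2 - 2*(-3))*(-8))*(-10) = ((2 + 6)*(-8))*(-10) = (8*(-8))*(-10) = -64*(-10) = 640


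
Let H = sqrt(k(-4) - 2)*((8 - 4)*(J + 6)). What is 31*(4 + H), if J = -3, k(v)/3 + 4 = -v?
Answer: 124 + 372*I*sqrt(2) ≈ 124.0 + 526.09*I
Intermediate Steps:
k(v) = -12 - 3*v (k(v) = -12 + 3*(-v) = -12 - 3*v)
H = 12*I*sqrt(2) (H = sqrt((-12 - 3*(-4)) - 2)*((8 - 4)*(-3 + 6)) = sqrt((-12 + 12) - 2)*(4*3) = sqrt(0 - 2)*12 = sqrt(-2)*12 = (I*sqrt(2))*12 = 12*I*sqrt(2) ≈ 16.971*I)
31*(4 + H) = 31*(4 + 12*I*sqrt(2)) = 124 + 372*I*sqrt(2)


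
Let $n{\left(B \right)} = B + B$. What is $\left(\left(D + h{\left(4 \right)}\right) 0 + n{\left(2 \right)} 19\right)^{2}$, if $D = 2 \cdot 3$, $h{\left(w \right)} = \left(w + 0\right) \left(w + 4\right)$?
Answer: $5776$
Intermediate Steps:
$n{\left(B \right)} = 2 B$
$h{\left(w \right)} = w \left(4 + w\right)$
$D = 6$
$\left(\left(D + h{\left(4 \right)}\right) 0 + n{\left(2 \right)} 19\right)^{2} = \left(\left(6 + 4 \left(4 + 4\right)\right) 0 + 2 \cdot 2 \cdot 19\right)^{2} = \left(\left(6 + 4 \cdot 8\right) 0 + 4 \cdot 19\right)^{2} = \left(\left(6 + 32\right) 0 + 76\right)^{2} = \left(38 \cdot 0 + 76\right)^{2} = \left(0 + 76\right)^{2} = 76^{2} = 5776$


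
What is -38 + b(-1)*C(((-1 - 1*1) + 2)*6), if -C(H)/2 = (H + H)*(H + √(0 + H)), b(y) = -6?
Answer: -38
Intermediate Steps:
C(H) = -4*H*(H + √H) (C(H) = -2*(H + H)*(H + √(0 + H)) = -2*2*H*(H + √H) = -4*H*(H + √H))
-38 + b(-1)*C(((-1 - 1*1) + 2)*6) = -38 - 6*(-4*36*((-1 - 1*1) + 2)² - 4*6*√6*((-1 - 1*1) + 2)^(3/2)) = -38 - 6*(-4*36*((-1 - 1) + 2)² - 4*6*√6*((-1 - 1) + 2)^(3/2)) = -38 - 6*(-4*36*(-2 + 2)² - 4*6*√6*(-2 + 2)^(3/2)) = -38 - 6*(-4*(0*6)² - 4*(0*6)^(3/2)) = -38 - 6*(-4*0² - 4*0^(3/2)) = -38 - 6*(-4*0 - 4*0) = -38 - 6*(0 + 0) = -38 - 6*0 = -38 + 0 = -38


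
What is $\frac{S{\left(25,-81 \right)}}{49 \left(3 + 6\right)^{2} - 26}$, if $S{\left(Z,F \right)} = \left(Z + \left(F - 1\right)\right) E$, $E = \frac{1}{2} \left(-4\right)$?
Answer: $\frac{114}{3943} \approx 0.028912$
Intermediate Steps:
$E = -2$ ($E = \frac{1}{2} \left(-4\right) = -2$)
$S{\left(Z,F \right)} = 2 - 2 F - 2 Z$ ($S{\left(Z,F \right)} = \left(Z + \left(F - 1\right)\right) \left(-2\right) = \left(Z + \left(-1 + F\right)\right) \left(-2\right) = \left(-1 + F + Z\right) \left(-2\right) = 2 - 2 F - 2 Z$)
$\frac{S{\left(25,-81 \right)}}{49 \left(3 + 6\right)^{2} - 26} = \frac{2 - -162 - 50}{49 \left(3 + 6\right)^{2} - 26} = \frac{2 + 162 - 50}{49 \cdot 9^{2} - 26} = \frac{114}{49 \cdot 81 - 26} = \frac{114}{3969 - 26} = \frac{114}{3943}$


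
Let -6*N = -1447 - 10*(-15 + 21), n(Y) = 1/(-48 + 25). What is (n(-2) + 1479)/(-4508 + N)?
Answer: -204096/587443 ≈ -0.34743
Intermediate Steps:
n(Y) = -1/23 (n(Y) = 1/(-23) = -1/23)
N = 1507/6 (N = -(-1447 - 10*(-15 + 21))/6 = -(-1447 - 10*6)/6 = -(-1447 - 60)/6 = -⅙*(-1507) = 1507/6 ≈ 251.17)
(n(-2) + 1479)/(-4508 + N) = (-1/23 + 1479)/(-4508 + 1507/6) = 34016/(23*(-25541/6)) = (34016/23)*(-6/25541) = -204096/587443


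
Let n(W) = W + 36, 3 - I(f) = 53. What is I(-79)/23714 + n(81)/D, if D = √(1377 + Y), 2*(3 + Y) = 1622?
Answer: -25/11857 + 117*√2185/2185 ≈ 2.5009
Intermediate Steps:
I(f) = -50 (I(f) = 3 - 1*53 = 3 - 53 = -50)
Y = 808 (Y = -3 + (½)*1622 = -3 + 811 = 808)
n(W) = 36 + W
D = √2185 (D = √(1377 + 808) = √2185 ≈ 46.744)
I(-79)/23714 + n(81)/D = -50/23714 + (36 + 81)/(√2185) = -50*1/23714 + 117*(√2185/2185) = -25/11857 + 117*√2185/2185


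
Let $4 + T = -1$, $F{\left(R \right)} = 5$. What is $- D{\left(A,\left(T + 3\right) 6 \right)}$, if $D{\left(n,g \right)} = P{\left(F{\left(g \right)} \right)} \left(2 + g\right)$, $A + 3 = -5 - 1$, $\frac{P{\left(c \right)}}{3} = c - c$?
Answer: $0$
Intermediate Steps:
$T = -5$ ($T = -4 - 1 = -5$)
$P{\left(c \right)} = 0$ ($P{\left(c \right)} = 3 \left(c - c\right) = 3 \cdot 0 = 0$)
$A = -9$ ($A = -3 - 6 = -9$)
$D{\left(n,g \right)} = 0$ ($D{\left(n,g \right)} = 0 \left(2 + g\right) = 0$)
$- D{\left(A,\left(T + 3\right) 6 \right)} = \left(-1\right) 0 = 0$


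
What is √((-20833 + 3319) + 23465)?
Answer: √5951 ≈ 77.143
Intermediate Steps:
√((-20833 + 3319) + 23465) = √(-17514 + 23465) = √5951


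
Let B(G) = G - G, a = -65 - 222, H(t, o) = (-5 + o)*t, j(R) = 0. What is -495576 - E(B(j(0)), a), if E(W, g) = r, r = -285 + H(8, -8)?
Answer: -495187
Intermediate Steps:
H(t, o) = t*(-5 + o)
a = -287
B(G) = 0
r = -389 (r = -285 + 8*(-5 - 8) = -285 + 8*(-13) = -285 - 104 = -389)
E(W, g) = -389
-495576 - E(B(j(0)), a) = -495576 - 1*(-389) = -495576 + 389 = -495187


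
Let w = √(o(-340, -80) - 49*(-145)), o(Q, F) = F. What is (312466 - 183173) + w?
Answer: 129293 + 5*√281 ≈ 1.2938e+5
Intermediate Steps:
w = 5*√281 (w = √(-80 - 49*(-145)) = √(-80 + 7105) = √7025 = 5*√281 ≈ 83.815)
(312466 - 183173) + w = (312466 - 183173) + 5*√281 = 129293 + 5*√281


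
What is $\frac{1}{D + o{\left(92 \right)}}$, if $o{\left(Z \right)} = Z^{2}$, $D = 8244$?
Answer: $\frac{1}{16708} \approx 5.9852 \cdot 10^{-5}$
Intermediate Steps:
$\frac{1}{D + o{\left(92 \right)}} = \frac{1}{8244 + 92^{2}} = \frac{1}{8244 + 8464} = \frac{1}{16708}$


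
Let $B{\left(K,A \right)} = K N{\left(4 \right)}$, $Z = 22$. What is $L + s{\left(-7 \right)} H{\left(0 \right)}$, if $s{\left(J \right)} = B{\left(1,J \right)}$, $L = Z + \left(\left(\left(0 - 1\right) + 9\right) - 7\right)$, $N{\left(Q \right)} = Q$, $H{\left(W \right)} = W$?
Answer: $23$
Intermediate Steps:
$L = 23$ ($L = 22 + \left(\left(\left(0 - 1\right) + 9\right) - 7\right) = 22 + \left(\left(-1 + 9\right) - 7\right) = 22 + \left(8 - 7\right) = 22 + 1 = 23$)
$B{\left(K,A \right)} = 4 K$ ($B{\left(K,A \right)} = K 4 = 4 K$)
$s{\left(J \right)} = 4$ ($s{\left(J \right)} = 4 \cdot 1 = 4$)
$L + s{\left(-7 \right)} H{\left(0 \right)} = 23 + 4 \cdot 0 = 23 + 0 = 23$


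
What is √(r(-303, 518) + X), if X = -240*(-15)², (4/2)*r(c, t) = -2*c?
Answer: I*√53697 ≈ 231.73*I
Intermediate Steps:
r(c, t) = -c (r(c, t) = (-2*c)/2 = -c)
X = -54000 (X = -240*225 = -54000)
√(r(-303, 518) + X) = √(-1*(-303) - 54000) = √(303 - 54000) = √(-53697) = I*√53697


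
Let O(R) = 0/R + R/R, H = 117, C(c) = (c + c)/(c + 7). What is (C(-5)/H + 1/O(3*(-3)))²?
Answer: 12544/13689 ≈ 0.91636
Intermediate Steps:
C(c) = 2*c/(7 + c) (C(c) = (2*c)/(7 + c) = 2*c/(7 + c))
O(R) = 1 (O(R) = 0 + 1 = 1)
(C(-5)/H + 1/O(3*(-3)))² = ((2*(-5)/(7 - 5))/117 + 1/1)² = ((2*(-5)/2)*(1/117) + 1)² = ((2*(-5)*(½))*(1/117) + 1)² = (-5*1/117 + 1)² = (-5/117 + 1)² = (112/117)² = 12544/13689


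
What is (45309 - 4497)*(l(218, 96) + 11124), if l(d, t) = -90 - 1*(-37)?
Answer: 451829652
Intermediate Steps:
l(d, t) = -53 (l(d, t) = -90 + 37 = -53)
(45309 - 4497)*(l(218, 96) + 11124) = (45309 - 4497)*(-53 + 11124) = 40812*11071 = 451829652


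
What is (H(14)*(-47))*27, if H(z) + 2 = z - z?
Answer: 2538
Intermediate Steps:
H(z) = -2 (H(z) = -2 + (z - z) = -2 + 0 = -2)
(H(14)*(-47))*27 = -2*(-47)*27 = 94*27 = 2538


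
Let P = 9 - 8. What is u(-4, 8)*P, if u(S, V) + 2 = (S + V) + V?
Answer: 10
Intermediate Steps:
P = 1
u(S, V) = -2 + S + 2*V (u(S, V) = -2 + ((S + V) + V) = -2 + (S + 2*V) = -2 + S + 2*V)
u(-4, 8)*P = (-2 - 4 + 2*8)*1 = (-2 - 4 + 16)*1 = 10*1 = 10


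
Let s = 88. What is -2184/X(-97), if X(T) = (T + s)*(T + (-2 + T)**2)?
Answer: 91/3639 ≈ 0.025007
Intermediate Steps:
X(T) = (88 + T)*(T + (-2 + T)**2) (X(T) = (T + 88)*(T + (-2 + T)**2) = (88 + T)*(T + (-2 + T)**2))
-2184/X(-97) = -2184/(352 + (-97)**3 - 260*(-97) + 85*(-97)**2) = -2184/(352 - 912673 + 25220 + 85*9409) = -2184/(352 - 912673 + 25220 + 799765) = -2184/(-87336) = -2184*(-1/87336) = 91/3639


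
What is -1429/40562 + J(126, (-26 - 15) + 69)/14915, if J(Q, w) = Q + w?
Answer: -15066987/604982230 ≈ -0.024905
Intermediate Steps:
-1429/40562 + J(126, (-26 - 15) + 69)/14915 = -1429/40562 + (126 + ((-26 - 15) + 69))/14915 = -1429*1/40562 + (126 + (-41 + 69))*(1/14915) = -1429/40562 + (126 + 28)*(1/14915) = -1429/40562 + 154*(1/14915) = -1429/40562 + 154/14915 = -15066987/604982230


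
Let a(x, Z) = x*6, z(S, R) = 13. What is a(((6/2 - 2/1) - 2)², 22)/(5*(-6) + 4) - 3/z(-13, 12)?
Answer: -6/13 ≈ -0.46154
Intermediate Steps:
a(x, Z) = 6*x
a(((6/2 - 2/1) - 2)², 22)/(5*(-6) + 4) - 3/z(-13, 12) = (6*((6/2 - 2/1) - 2)²)/(5*(-6) + 4) - 3/13 = (6*((6*(½) - 2*1) - 2)²)/(-30 + 4) - 3*1/13 = (6*((3 - 2) - 2)²)/(-26) - 3/13 = (6*(1 - 2)²)*(-1/26) - 3/13 = (6*(-1)²)*(-1/26) - 3/13 = (6*1)*(-1/26) - 3/13 = 6*(-1/26) - 3/13 = -3/13 - 3/13 = -6/13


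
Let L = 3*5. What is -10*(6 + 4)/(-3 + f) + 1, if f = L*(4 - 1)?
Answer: -29/21 ≈ -1.3810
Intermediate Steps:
L = 15
f = 45 (f = 15*(4 - 1) = 15*3 = 45)
-10*(6 + 4)/(-3 + f) + 1 = -10*(6 + 4)/(-3 + 45) + 1 = -100/42 + 1 = -10*5/21 + 1 = -50/21 + 1 = -29/21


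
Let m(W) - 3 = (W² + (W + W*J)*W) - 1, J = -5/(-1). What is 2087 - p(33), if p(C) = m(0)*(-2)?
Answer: 2091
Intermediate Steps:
J = 5 (J = -5*(-1) = 5)
m(W) = 2 + 7*W² (m(W) = 3 + ((W² + (W + W*5)*W) - 1) = 3 + ((W² + (W + 5*W)*W) - 1) = 3 + ((W² + (6*W)*W) - 1) = 3 + ((W² + 6*W²) - 1) = 3 + (7*W² - 1) = 3 + (-1 + 7*W²) = 2 + 7*W²)
p(C) = -4 (p(C) = (2 + 7*0²)*(-2) = (2 + 7*0)*(-2) = (2 + 0)*(-2) = 2*(-2) = -4)
2087 - p(33) = 2087 - 1*(-4) = 2087 + 4 = 2091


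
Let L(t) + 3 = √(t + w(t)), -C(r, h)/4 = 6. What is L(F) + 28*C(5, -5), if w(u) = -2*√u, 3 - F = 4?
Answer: -675 + √(-1 - 2*I) ≈ -674.21 - 1.272*I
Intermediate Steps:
F = -1 (F = 3 - 1*4 = 3 - 4 = -1)
C(r, h) = -24 (C(r, h) = -4*6 = -24)
L(t) = -3 + √(t - 2*√t)
L(F) + 28*C(5, -5) = (-3 + √(-1 - 2*I)) + 28*(-24) = (-3 + √(-1 - 2*I)) - 672 = -675 + √(-1 - 2*I)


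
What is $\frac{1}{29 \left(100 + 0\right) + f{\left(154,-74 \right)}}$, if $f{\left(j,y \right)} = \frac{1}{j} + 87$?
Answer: $\frac{154}{459999} \approx 0.00033478$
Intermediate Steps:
$f{\left(j,y \right)} = 87 + \frac{1}{j}$
$\frac{1}{29 \left(100 + 0\right) + f{\left(154,-74 \right)}} = \frac{1}{29 \left(100 + 0\right) + \left(87 + \frac{1}{154}\right)} = \frac{1}{29 \cdot 100 + \left(87 + \frac{1}{154}\right)} = \frac{1}{2900 + \frac{13399}{154}} = \frac{1}{\frac{459999}{154}} = \frac{154}{459999}$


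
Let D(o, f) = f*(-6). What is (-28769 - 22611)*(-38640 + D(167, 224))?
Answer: 2054377920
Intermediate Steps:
D(o, f) = -6*f
(-28769 - 22611)*(-38640 + D(167, 224)) = (-28769 - 22611)*(-38640 - 6*224) = -51380*(-38640 - 1344) = -51380*(-39984) = 2054377920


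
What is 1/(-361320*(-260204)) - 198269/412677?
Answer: -6213546195207881/12932872023647520 ≈ -0.48045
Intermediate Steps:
1/(-361320*(-260204)) - 198269/412677 = -1/361320*(-1/260204) - 198269*1/412677 = 1/94016909280 - 198269/412677 = -6213546195207881/12932872023647520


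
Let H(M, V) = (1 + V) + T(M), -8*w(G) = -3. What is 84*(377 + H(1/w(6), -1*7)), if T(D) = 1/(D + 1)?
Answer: 343056/11 ≈ 31187.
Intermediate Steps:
w(G) = 3/8 (w(G) = -⅛*(-3) = 3/8)
T(D) = 1/(1 + D)
H(M, V) = 1 + V + 1/(1 + M) (H(M, V) = (1 + V) + 1/(1 + M) = 1 + V + 1/(1 + M))
84*(377 + H(1/w(6), -1*7)) = 84*(377 + (1 + (1 + 1/(3/8))*(1 - 1*7))/(1 + 1/(3/8))) = 84*(377 + (1 + (1 + 8/3)*(1 - 7))/(1 + 8/3)) = 84*(377 + (1 + (11/3)*(-6))/(11/3)) = 84*(377 + 3*(1 - 22)/11) = 84*(377 + (3/11)*(-21)) = 84*(377 - 63/11) = 84*(4084/11) = 343056/11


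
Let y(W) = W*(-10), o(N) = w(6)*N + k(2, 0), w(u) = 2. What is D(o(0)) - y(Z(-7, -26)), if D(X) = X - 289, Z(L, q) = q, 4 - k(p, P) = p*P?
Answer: -545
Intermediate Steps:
k(p, P) = 4 - P*p (k(p, P) = 4 - p*P = 4 - P*p)
o(N) = 4 + 2*N (o(N) = 2*N + (4 - 1*0*2) = 2*N + (4 + 0) = 2*N + 4 = 4 + 2*N)
y(W) = -10*W
D(X) = -289 + X
D(o(0)) - y(Z(-7, -26)) = (-289 + (4 + 2*0)) - (-10)*(-26) = (-289 + (4 + 0)) - 1*260 = (-289 + 4) - 260 = -285 - 260 = -545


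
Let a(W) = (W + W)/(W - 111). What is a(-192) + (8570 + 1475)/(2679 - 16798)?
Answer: 113241/203717 ≈ 0.55587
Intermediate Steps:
a(W) = 2*W/(-111 + W) (a(W) = (2*W)/(-111 + W) = 2*W/(-111 + W))
a(-192) + (8570 + 1475)/(2679 - 16798) = 2*(-192)/(-111 - 192) + (8570 + 1475)/(2679 - 16798) = 2*(-192)/(-303) + 10045/(-14119) = 2*(-192)*(-1/303) + 10045*(-1/14119) = 128/101 - 1435/2017 = 113241/203717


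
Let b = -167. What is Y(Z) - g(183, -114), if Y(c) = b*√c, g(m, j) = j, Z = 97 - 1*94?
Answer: 114 - 167*√3 ≈ -175.25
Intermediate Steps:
Z = 3 (Z = 97 - 94 = 3)
Y(c) = -167*√c
Y(Z) - g(183, -114) = -167*√3 - 1*(-114) = -167*√3 + 114 = 114 - 167*√3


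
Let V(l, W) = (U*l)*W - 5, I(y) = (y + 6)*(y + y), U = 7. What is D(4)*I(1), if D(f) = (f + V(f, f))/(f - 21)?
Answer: -1554/17 ≈ -91.412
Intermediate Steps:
I(y) = 2*y*(6 + y) (I(y) = (6 + y)*(2*y) = 2*y*(6 + y))
V(l, W) = -5 + 7*W*l (V(l, W) = (7*l)*W - 5 = 7*W*l - 5 = -5 + 7*W*l)
D(f) = (-5 + f + 7*f²)/(-21 + f) (D(f) = (f + (-5 + 7*f*f))/(f - 21) = (f + (-5 + 7*f²))/(-21 + f) = (-5 + f + 7*f²)/(-21 + f))
D(4)*I(1) = ((-5 + 4 + 7*4²)/(-21 + 4))*(2*1*(6 + 1)) = ((-5 + 4 + 7*16)/(-17))*(2*1*7) = -(-5 + 4 + 112)/17*14 = -1/17*111*14 = -111/17*14 = -1554/17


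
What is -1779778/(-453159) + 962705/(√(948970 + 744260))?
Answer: 254254/64737 + 192541*√1693230/338646 ≈ 743.76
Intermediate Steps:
-1779778/(-453159) + 962705/(√(948970 + 744260)) = -1779778*(-1/453159) + 962705/(√1693230) = 254254/64737 + 962705*(√1693230/1693230) = 254254/64737 + 192541*√1693230/338646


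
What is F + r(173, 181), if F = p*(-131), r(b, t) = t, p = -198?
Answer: 26119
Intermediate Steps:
F = 25938 (F = -198*(-131) = 25938)
F + r(173, 181) = 25938 + 181 = 26119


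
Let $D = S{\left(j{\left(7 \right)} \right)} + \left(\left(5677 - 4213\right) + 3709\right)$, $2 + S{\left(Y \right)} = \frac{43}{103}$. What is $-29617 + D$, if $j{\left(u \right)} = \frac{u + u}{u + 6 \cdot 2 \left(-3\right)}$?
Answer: $- \frac{2517895}{103} \approx -24446.0$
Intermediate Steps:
$j{\left(u \right)} = \frac{2 u}{-36 + u}$ ($j{\left(u \right)} = \frac{2 u}{u + 12 \left(-3\right)} = \frac{2 u}{u - 36} = \frac{2 u}{-36 + u}$)
$S{\left(Y \right)} = - \frac{163}{103}$ ($S{\left(Y \right)} = -2 + \frac{43}{103} = - \frac{163}{103}$)
$D = \frac{532656}{103}$ ($D = - \frac{163}{103} + \left(\left(5677 - 4213\right) + 3709\right) = - \frac{163}{103} + \left(1464 + 3709\right) = - \frac{163}{103} + 5173 = \frac{532656}{103} \approx 5171.4$)
$-29617 + D = -29617 + \frac{532656}{103} = - \frac{2517895}{103}$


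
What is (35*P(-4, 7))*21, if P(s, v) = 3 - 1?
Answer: 1470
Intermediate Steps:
P(s, v) = 2
(35*P(-4, 7))*21 = (35*2)*21 = 70*21 = 1470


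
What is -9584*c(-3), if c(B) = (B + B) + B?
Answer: 86256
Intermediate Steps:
c(B) = 3*B (c(B) = 2*B + B = 3*B)
-9584*c(-3) = -28752*(-3) = -9584*(-9) = 86256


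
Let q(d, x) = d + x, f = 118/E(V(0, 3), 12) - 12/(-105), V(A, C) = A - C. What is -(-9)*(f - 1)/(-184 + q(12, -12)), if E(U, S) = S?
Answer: -5637/12880 ≈ -0.43766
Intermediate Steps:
f = 2089/210 (f = 118/12 - 12/(-105) = 118*(1/12) - 12*(-1/105) = 59/6 + 4/35 = 2089/210 ≈ 9.9476)
-(-9)*(f - 1)/(-184 + q(12, -12)) = -(-9)*(2089/210 - 1)/(-184 + (12 - 12)) = -(-9)*1879/(210*(-184 + 0)) = -(-9)*(1879/210)/(-184) = -(-9)*(1879/210)*(-1/184) = -(-9)*(-1879)/38640 = -1*5637/12880 = -5637/12880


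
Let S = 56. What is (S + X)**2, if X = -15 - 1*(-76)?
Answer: 13689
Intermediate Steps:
X = 61 (X = -15 + 76 = 61)
(S + X)**2 = (56 + 61)**2 = 117**2 = 13689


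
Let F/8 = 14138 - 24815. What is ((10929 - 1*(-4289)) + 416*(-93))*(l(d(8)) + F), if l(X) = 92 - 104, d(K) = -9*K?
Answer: 2004995160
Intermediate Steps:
l(X) = -12
F = -85416 (F = 8*(14138 - 24815) = 8*(-10677) = -85416)
((10929 - 1*(-4289)) + 416*(-93))*(l(d(8)) + F) = ((10929 - 1*(-4289)) + 416*(-93))*(-12 - 85416) = ((10929 + 4289) - 38688)*(-85428) = (15218 - 38688)*(-85428) = -23470*(-85428) = 2004995160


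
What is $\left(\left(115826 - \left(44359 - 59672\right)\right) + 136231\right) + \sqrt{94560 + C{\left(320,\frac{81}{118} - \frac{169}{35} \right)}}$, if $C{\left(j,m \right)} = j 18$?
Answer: $267370 + 4 \sqrt{6270} \approx 2.6769 \cdot 10^{5}$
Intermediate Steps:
$C{\left(j,m \right)} = 18 j$
$\left(\left(115826 - \left(44359 - 59672\right)\right) + 136231\right) + \sqrt{94560 + C{\left(320,\frac{81}{118} - \frac{169}{35} \right)}} = \left(\left(115826 - \left(44359 - 59672\right)\right) + 136231\right) + \sqrt{94560 + 18 \cdot 320} = \left(\left(115826 - -15313\right) + 136231\right) + \sqrt{94560 + 5760} = \left(\left(115826 + 15313\right) + 136231\right) + \sqrt{100320} = \left(131139 + 136231\right) + 4 \sqrt{6270} = 267370 + 4 \sqrt{6270}$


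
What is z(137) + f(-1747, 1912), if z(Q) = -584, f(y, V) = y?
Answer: -2331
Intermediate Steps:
z(137) + f(-1747, 1912) = -584 - 1747 = -2331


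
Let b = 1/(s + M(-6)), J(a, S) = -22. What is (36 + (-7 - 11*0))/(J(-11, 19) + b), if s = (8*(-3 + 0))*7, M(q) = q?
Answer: -5046/3829 ≈ -1.3178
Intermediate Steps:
s = -168 (s = (8*(-3))*7 = -24*7 = -168)
b = -1/174 (b = 1/(-168 - 6) = 1/(-174) = -1/174 ≈ -0.0057471)
(36 + (-7 - 11*0))/(J(-11, 19) + b) = (36 + (-7 - 11*0))/(-22 - 1/174) = (36 + (-7 + 0))/(-3829/174) = (36 - 7)*(-174/3829) = 29*(-174/3829) = -5046/3829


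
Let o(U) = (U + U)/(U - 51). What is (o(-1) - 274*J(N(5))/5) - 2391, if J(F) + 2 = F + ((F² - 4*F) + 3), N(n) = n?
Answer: -389189/130 ≈ -2993.8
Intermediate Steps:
o(U) = 2*U/(-51 + U) (o(U) = (2*U)/(-51 + U) = 2*U/(-51 + U))
J(F) = 1 + F² - 3*F (J(F) = -2 + (F + ((F² - 4*F) + 3)) = -2 + (F + (3 + F² - 4*F)) = -2 + (3 + F² - 3*F) = 1 + F² - 3*F)
(o(-1) - 274*J(N(5))/5) - 2391 = (2*(-1)/(-51 - 1) - 274*(1 + 5² - 3*5)/5) - 2391 = (2*(-1)/(-52) - 274*(1 + 25 - 15)/5) - 2391 = (2*(-1)*(-1/52) - 3014/5) - 2391 = (1/26 - 274*11/5) - 2391 = (1/26 - 3014/5) - 2391 = -78359/130 - 2391 = -389189/130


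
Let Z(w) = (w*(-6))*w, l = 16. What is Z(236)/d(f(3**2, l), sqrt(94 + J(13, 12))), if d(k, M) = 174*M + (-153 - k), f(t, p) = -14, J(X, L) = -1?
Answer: -46450464/2796347 - 58146624*sqrt(93)/2796347 ≈ -217.14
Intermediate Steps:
Z(w) = -6*w**2 (Z(w) = (-6*w)*w = -6*w**2)
d(k, M) = -153 - k + 174*M
Z(236)/d(f(3**2, l), sqrt(94 + J(13, 12))) = (-6*236**2)/(-153 - 1*(-14) + 174*sqrt(94 - 1)) = (-6*55696)/(-153 + 14 + 174*sqrt(93)) = -334176/(-139 + 174*sqrt(93))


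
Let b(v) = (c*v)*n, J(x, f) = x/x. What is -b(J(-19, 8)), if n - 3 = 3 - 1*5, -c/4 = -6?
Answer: -24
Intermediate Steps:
c = 24 (c = -4*(-6) = 24)
n = 1 (n = 3 + (3 - 1*5) = 3 + (3 - 5) = 3 - 2 = 1)
J(x, f) = 1
b(v) = 24*v (b(v) = (24*v)*1 = 24*v)
-b(J(-19, 8)) = -24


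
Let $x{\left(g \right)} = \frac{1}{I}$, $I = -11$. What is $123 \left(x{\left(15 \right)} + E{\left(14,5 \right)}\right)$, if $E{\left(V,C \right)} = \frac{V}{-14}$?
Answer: $- \frac{1476}{11} \approx -134.18$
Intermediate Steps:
$E{\left(V,C \right)} = - \frac{V}{14}$ ($E{\left(V,C \right)} = V \left(- \frac{1}{14}\right) = - \frac{V}{14}$)
$x{\left(g \right)} = - \frac{1}{11}$ ($x{\left(g \right)} = \frac{1}{-11} = - \frac{1}{11}$)
$123 \left(x{\left(15 \right)} + E{\left(14,5 \right)}\right) = 123 \left(- \frac{1}{11} - 1\right) = 123 \left(- \frac{12}{11}\right) = - \frac{1476}{11}$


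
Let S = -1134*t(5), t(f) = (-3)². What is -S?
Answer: 10206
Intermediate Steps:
t(f) = 9
S = -10206 (S = -1134*9 = -10206)
-S = -1*(-10206) = 10206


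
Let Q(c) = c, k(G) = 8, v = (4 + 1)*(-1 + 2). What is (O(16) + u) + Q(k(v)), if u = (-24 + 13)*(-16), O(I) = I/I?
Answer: 185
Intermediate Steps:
v = 5 (v = 5*1 = 5)
O(I) = 1
u = 176 (u = -11*(-16) = 176)
(O(16) + u) + Q(k(v)) = (1 + 176) + 8 = 177 + 8 = 185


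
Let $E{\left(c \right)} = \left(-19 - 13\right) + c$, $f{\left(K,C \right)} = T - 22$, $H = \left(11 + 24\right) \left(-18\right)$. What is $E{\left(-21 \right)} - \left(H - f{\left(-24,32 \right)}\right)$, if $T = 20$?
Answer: $575$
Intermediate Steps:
$H = -630$ ($H = 35 \left(-18\right) = -630$)
$f{\left(K,C \right)} = -2$ ($f{\left(K,C \right)} = 20 - 22 = -2$)
$E{\left(c \right)} = -32 + c$
$E{\left(-21 \right)} - \left(H - f{\left(-24,32 \right)}\right) = \left(-32 - 21\right) - -628 = -53 + \left(-2 + 630\right) = -53 + 628 = 575$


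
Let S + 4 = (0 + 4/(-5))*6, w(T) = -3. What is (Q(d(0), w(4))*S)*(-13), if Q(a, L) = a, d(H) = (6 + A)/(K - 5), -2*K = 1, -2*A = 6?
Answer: -312/5 ≈ -62.400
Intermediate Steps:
A = -3 (A = -½*6 = -3)
K = -½ (K = -½*1 = -½ ≈ -0.50000)
d(H) = -6/11 (d(H) = (6 - 3)/(-½ - 5) = 3/(-11/2) = 3*(-2/11) = -6/11)
S = -44/5 (S = -4 + (0 + 4/(-5))*6 = -4 + (0 + 4*(-⅕))*6 = -4 + (0 - ⅘)*6 = -4 - ⅘*6 = -4 - 24/5 = -44/5 ≈ -8.8000)
(Q(d(0), w(4))*S)*(-13) = -6/11*(-44/5)*(-13) = (24/5)*(-13) = -312/5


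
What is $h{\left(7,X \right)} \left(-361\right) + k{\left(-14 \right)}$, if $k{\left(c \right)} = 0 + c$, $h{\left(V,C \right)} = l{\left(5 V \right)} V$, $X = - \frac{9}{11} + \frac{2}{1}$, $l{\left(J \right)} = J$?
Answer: $-88459$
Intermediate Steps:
$X = \frac{13}{11}$ ($X = \left(-9\right) \frac{1}{11} + 2 \cdot 1 = - \frac{9}{11} + 2 = \frac{13}{11} \approx 1.1818$)
$h{\left(V,C \right)} = 5 V^{2}$ ($h{\left(V,C \right)} = 5 V V = 5 V^{2}$)
$k{\left(c \right)} = c$
$h{\left(7,X \right)} \left(-361\right) + k{\left(-14 \right)} = 5 \cdot 7^{2} \left(-361\right) - 14 = 5 \cdot 49 \left(-361\right) - 14 = 245 \left(-361\right) - 14 = -88445 - 14 = -88459$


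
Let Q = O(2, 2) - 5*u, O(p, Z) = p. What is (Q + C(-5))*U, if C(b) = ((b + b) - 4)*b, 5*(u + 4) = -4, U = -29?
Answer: -2784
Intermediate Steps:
u = -24/5 (u = -4 + (⅕)*(-4) = -4 - ⅘ = -24/5 ≈ -4.8000)
C(b) = b*(-4 + 2*b) (C(b) = (2*b - 4)*b = (-4 + 2*b)*b = b*(-4 + 2*b))
Q = 26 (Q = 2 - 5*(-24/5) = 2 + 24 = 26)
(Q + C(-5))*U = (26 + 2*(-5)*(-2 - 5))*(-29) = (26 + 2*(-5)*(-7))*(-29) = (26 + 70)*(-29) = 96*(-29) = -2784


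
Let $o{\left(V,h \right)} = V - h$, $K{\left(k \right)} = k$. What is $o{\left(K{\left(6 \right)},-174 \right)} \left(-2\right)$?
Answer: $-360$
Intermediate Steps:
$o{\left(K{\left(6 \right)},-174 \right)} \left(-2\right) = \left(6 - -174\right) \left(-2\right) = \left(6 + 174\right) \left(-2\right) = 180 \left(-2\right) = -360$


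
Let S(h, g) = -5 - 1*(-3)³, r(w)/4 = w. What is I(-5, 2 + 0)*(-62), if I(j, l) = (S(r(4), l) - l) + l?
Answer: -1364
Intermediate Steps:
r(w) = 4*w
S(h, g) = 22 (S(h, g) = -5 - 1*(-27) = -5 + 27 = 22)
I(j, l) = 22 (I(j, l) = (22 - l) + l = 22)
I(-5, 2 + 0)*(-62) = 22*(-62) = -1364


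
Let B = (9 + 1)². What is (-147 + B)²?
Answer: 2209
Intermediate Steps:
B = 100 (B = 10² = 100)
(-147 + B)² = (-147 + 100)² = (-47)² = 2209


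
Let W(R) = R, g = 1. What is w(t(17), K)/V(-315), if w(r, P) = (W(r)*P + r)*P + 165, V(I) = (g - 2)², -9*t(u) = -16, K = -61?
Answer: 20015/3 ≈ 6671.7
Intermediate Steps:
t(u) = 16/9 (t(u) = -⅑*(-16) = 16/9)
V(I) = 1 (V(I) = (1 - 2)² = (-1)² = 1)
w(r, P) = 165 + P*(r + P*r) (w(r, P) = (r*P + r)*P + 165 = (P*r + r)*P + 165 = (r + P*r)*P + 165 = P*(r + P*r) + 165 = 165 + P*(r + P*r))
w(t(17), K)/V(-315) = (165 - 61*16/9 + (16/9)*(-61)²)/1 = (165 - 976/9 + (16/9)*3721)*1 = (165 - 976/9 + 59536/9)*1 = (20015/3)*1 = 20015/3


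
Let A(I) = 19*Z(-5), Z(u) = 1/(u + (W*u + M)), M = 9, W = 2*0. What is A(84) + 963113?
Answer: 3852471/4 ≈ 9.6312e+5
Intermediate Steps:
W = 0
Z(u) = 1/(9 + u) (Z(u) = 1/(u + (0*u + 9)) = 1/(u + (0 + 9)) = 1/(u + 9) = 1/(9 + u))
A(I) = 19/4 (A(I) = 19/(9 - 5) = 19/4)
A(84) + 963113 = 19/4 + 963113 = 3852471/4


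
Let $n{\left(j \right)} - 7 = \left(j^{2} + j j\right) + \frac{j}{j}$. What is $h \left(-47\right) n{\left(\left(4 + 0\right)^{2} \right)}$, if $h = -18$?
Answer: $439920$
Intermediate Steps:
$n{\left(j \right)} = 8 + 2 j^{2}$ ($n{\left(j \right)} = 7 + \left(\left(j^{2} + j j\right) + \frac{j}{j}\right) = 7 + \left(\left(j^{2} + j^{2}\right) + 1\right) = 7 + \left(2 j^{2} + 1\right) = 7 + \left(1 + 2 j^{2}\right) = 8 + 2 j^{2}$)
$h \left(-47\right) n{\left(\left(4 + 0\right)^{2} \right)} = \left(-18\right) \left(-47\right) \left(8 + 2 \left(\left(4 + 0\right)^{2}\right)^{2}\right) = 846 \left(8 + 2 \left(4^{2}\right)^{2}\right) = 846 \left(8 + 2 \cdot 16^{2}\right) = 846 \left(8 + 2 \cdot 256\right) = 846 \left(8 + 512\right) = 846 \cdot 520 = 439920$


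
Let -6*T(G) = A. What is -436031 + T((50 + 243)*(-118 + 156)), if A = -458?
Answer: -1307864/3 ≈ -4.3595e+5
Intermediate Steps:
T(G) = 229/3 (T(G) = -⅙*(-458) = 229/3)
-436031 + T((50 + 243)*(-118 + 156)) = -436031 + 229/3 = -1307864/3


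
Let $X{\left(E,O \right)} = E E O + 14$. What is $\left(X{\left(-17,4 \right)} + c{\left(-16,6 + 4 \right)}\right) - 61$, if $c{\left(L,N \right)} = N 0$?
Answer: $1109$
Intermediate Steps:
$X{\left(E,O \right)} = 14 + O E^{2}$ ($X{\left(E,O \right)} = E^{2} O + 14 = O E^{2} + 14 = 14 + O E^{2}$)
$c{\left(L,N \right)} = 0$
$\left(X{\left(-17,4 \right)} + c{\left(-16,6 + 4 \right)}\right) - 61 = \left(\left(14 + 4 \left(-17\right)^{2}\right) + 0\right) - 61 = \left(\left(14 + 4 \cdot 289\right) + 0\right) - 61 = \left(\left(14 + 1156\right) + 0\right) - 61 = \left(1170 + 0\right) - 61 = 1170 - 61 = 1109$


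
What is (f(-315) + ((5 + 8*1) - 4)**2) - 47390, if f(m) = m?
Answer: -47624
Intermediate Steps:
(f(-315) + ((5 + 8*1) - 4)**2) - 47390 = (-315 + ((5 + 8*1) - 4)**2) - 47390 = (-315 + ((5 + 8) - 4)**2) - 47390 = (-315 + (13 - 4)**2) - 47390 = (-315 + 9**2) - 47390 = (-315 + 81) - 47390 = -234 - 47390 = -47624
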